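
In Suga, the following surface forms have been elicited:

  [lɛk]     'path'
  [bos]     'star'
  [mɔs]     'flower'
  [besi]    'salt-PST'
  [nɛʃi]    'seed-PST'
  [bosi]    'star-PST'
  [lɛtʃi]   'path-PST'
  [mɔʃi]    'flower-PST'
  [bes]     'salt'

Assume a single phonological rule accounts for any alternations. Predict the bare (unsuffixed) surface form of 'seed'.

[nɛs]

'flower' shows [s] ~ [ʃ] at the end of the stem ([mɔs] vs [mɔʃi]).
But 'salt' keeps [s] in both environments ([bes], [besi]), so there is no rule changing /s/ to [ʃ] before the PST suffix.
Therefore /ʃ/ is basic and [s] is derived by depalatalization (palato-alveolar /tʃ/ and /ʃ/ become [k] and [s] when no front vowel follows).
From [nɛʃi] the stem 'seed' is /nɛʃ/; when no front vowel follows this yields [nɛs].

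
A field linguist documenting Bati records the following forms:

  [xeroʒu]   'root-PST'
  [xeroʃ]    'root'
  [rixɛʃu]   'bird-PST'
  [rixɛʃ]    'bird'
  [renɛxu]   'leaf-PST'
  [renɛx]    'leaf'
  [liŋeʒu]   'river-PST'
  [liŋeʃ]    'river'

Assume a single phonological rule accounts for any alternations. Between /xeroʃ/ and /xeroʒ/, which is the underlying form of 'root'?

In [xeroʒu] and [xeroʃ] the final segment of 'root' alternates: [ʒ] ~ [ʃ].
But 'bird' keeps [ʃ] in both environments ([rixɛʃu], [rixɛʃ]), so there is no rule changing /ʃ/ to [ʒ] before the PST suffix.
The underlying segment must be /ʒ/; voiced obstruents become voiceless word-finally, yielding [ʃ] there.

/xeroʒ/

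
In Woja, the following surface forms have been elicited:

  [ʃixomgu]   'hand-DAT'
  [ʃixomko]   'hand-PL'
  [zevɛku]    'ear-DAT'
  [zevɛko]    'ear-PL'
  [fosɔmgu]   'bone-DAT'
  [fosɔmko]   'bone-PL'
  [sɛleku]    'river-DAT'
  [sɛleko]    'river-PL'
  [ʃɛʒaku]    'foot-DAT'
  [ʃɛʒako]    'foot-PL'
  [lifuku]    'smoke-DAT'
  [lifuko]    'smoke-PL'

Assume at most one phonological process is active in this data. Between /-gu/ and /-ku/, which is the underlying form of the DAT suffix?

/-gu/

The DAT morpheme has two allomorphs, [-gu] and [-ku].
The PL suffix, which begins with [k], is invariant after every stem; so [k] is not altered by any rule here.
So the underlying form is /-gu/, and voiced stops become voiceless after a vowel.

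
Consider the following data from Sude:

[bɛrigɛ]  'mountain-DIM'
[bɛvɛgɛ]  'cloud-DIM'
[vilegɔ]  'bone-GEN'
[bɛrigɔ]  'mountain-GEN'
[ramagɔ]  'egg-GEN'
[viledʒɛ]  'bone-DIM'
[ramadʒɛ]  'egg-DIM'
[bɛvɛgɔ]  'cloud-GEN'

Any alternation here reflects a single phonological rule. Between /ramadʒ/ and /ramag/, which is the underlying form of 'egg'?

In [ramadʒɛ] and [ramagɔ] the final segment of 'egg' alternates: [dʒ] ~ [g].
Compare 'mountain', with invariant [g] in [bɛrigɛ] and [bɛrigɔ]: an analysis with underlying /g/ and a rule producing [dʒ] before the DIM suffix would wrongly predict alternation here too.
The underlying segment must be /dʒ/; palato-alveolar /dʒ/ becomes [g] when no front vowel follows, yielding [g] there.

/ramadʒ/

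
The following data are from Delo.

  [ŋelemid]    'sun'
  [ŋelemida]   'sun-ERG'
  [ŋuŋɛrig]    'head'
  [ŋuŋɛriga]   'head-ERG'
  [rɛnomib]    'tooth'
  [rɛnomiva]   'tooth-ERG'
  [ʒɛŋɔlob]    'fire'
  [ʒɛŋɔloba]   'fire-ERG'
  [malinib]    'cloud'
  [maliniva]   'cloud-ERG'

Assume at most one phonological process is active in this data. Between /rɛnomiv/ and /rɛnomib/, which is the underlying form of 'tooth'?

/rɛnomiv/

'tooth' shows [b] ~ [v] at the end of the stem ([rɛnomib] vs [rɛnomiva]).
Compare 'fire', with invariant [b] in [ʒɛŋɔlob] and [ʒɛŋɔloba]: an analysis with underlying /b/ and a rule producing [v] before the ERG suffix would wrongly predict alternation here too.
So /v/ is underlying, and a rule of word-final hardening — voiced fricatives become stops word-finally — gives [b].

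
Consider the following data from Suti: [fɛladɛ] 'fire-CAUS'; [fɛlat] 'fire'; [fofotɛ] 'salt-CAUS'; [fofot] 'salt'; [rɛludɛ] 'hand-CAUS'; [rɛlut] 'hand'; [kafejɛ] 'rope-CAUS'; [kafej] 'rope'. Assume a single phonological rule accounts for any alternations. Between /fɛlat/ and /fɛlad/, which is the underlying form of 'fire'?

/fɛlad/

In [fɛladɛ] and [fɛlat] the final segment of 'fire' alternates: [d] ~ [t].
If /t/ were underlying and a rule turned it into [d] before the CAUS suffix, 'salt' would also alternate; but it has [t] in both [fofotɛ] and [fofot].
The alternation reflects word-final obstruent devoicing: voiced obstruents become voiceless word-finally. /d/ is underlying.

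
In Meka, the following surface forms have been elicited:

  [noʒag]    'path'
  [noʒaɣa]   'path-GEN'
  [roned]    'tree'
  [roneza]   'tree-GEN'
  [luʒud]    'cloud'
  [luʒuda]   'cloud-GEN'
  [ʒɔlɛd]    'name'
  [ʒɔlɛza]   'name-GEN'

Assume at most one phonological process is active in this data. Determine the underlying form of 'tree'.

'tree' shows [d] ~ [z] at the end of the stem ([roned] vs [roneza]).
But 'cloud' keeps [d] in both environments ([luʒud], [luʒuda]), so there is no rule changing /d/ to [z] before the GEN suffix.
So /z/ is underlying, and a rule of word-final hardening — voiced fricatives become stops word-finally — gives [d].
The underlying form of 'tree' is therefore /ronez/.

/ronez/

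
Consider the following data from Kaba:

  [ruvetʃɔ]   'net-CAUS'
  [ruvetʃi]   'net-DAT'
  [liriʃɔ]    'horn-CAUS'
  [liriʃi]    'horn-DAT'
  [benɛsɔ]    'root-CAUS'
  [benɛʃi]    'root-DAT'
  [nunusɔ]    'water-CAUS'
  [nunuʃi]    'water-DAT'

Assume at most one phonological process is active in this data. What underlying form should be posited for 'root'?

The root 'root' surfaces as [benɛsɔ] and [benɛʃi], with a stem-final [s] ~ [ʃ] alternation.
But 'horn' keeps [ʃ] in both environments ([liriʃɔ], [liriʃi]), so there is no rule changing /ʃ/ to [s] before the CAUS suffix.
The underlying segment must be /s/; /s/ becomes palato-alveolar [ʃ] before a front vowel, yielding [ʃ] there.

/benɛs/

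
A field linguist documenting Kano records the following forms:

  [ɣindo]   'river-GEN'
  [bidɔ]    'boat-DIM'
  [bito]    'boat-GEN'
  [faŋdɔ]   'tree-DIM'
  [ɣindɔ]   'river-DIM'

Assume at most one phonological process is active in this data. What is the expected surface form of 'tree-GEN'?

[faŋdo]

The GEN morpheme has two allomorphs, [-do] and [-to].
The DIM suffix, which begins with [d], is invariant after every stem; so [d] is not altered by any rule here.
So the underlying form is /-to/, and voiceless stops become voiced after a nasal.
After 'tree', which ends in a nasal, the suffix surfaces as [-do], giving [faŋdo].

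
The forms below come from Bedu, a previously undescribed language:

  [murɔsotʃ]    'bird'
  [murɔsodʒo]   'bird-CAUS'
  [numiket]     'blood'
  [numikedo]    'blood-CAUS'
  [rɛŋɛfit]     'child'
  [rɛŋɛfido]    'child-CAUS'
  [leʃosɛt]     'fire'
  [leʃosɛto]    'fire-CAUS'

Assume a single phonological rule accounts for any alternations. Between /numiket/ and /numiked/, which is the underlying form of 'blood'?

The stem for 'blood' ends in [t] in [numiket] but [d] in [numikedo].
Compare 'fire', with invariant [t] in [leʃosɛt] and [leʃosɛto]: an analysis with underlying /t/ and a rule producing [d] before the CAUS suffix would wrongly predict alternation here too.
Therefore /d/ is basic and [t] is derived by word-final obstruent devoicing (voiced obstruents become voiceless word-finally).

/numiked/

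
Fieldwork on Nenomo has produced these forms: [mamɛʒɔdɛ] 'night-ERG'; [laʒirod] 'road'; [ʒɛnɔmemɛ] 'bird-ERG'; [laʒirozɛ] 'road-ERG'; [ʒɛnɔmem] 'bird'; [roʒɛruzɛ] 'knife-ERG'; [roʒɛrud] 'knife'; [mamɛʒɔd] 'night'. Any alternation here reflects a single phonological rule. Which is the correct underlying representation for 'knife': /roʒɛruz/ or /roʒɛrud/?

/roʒɛruz/

The stem for 'knife' ends in [d] in [roʒɛrud] but [z] in [roʒɛruzɛ].
If /d/ were underlying and a rule turned it into [z] before the ERG suffix, 'night' would also alternate; but it has [d] in both [mamɛʒɔd] and [mamɛʒɔdɛ].
So /z/ is underlying, and a rule of word-final hardening — voiced fricatives become stops word-finally — gives [d].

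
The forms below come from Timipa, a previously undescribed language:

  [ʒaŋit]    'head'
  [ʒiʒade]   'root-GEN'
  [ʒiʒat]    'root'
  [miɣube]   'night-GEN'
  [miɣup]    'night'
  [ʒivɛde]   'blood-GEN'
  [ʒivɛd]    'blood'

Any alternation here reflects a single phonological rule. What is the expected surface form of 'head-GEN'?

[ʒaŋide]

The root 'root' surfaces as [ʒiʒade] and [ʒiʒat], with a stem-final [d] ~ [t] alternation.
Compare 'blood', with invariant [d] in [ʒivɛde] and [ʒivɛd]: an analysis with underlying /d/ and a rule producing [t] in isolation would wrongly predict alternation here too.
The alternation reflects intervocalic voicing: voiceless stops become voiced between vowels. /t/ is underlying.
From [ʒaŋit] the stem 'head' is /ʒaŋit/; between vowels this yields [ʒaŋide].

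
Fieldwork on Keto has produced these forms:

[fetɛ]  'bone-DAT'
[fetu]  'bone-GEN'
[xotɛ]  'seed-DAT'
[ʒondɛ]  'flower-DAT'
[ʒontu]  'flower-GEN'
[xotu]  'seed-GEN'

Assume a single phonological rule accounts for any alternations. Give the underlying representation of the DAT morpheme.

/-dɛ/

The DAT suffix surfaces as [-dɛ] and [-tɛ], depending on the final segment of the stem.
The GEN suffix, which begins with [t], is invariant after every stem; so [t] is not altered by any rule here.
So the underlying form is /-dɛ/, and voiced stops become voiceless after a vowel.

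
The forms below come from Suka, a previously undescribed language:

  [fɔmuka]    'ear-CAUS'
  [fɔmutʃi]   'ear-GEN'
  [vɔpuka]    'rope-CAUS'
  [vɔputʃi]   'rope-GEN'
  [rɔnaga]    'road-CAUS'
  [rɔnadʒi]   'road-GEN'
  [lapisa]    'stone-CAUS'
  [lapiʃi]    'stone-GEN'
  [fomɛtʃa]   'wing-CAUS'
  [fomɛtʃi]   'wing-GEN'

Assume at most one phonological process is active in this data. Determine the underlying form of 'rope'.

/vɔpuk/

'rope' shows [k] ~ [tʃ] at the end of the stem ([vɔpuka] vs [vɔputʃi]).
If /tʃ/ were underlying and a rule turned it into [k] before the CAUS suffix, 'wing' would also alternate; but it has [tʃ] in both [fomɛtʃa] and [fomɛtʃi].
So /k/ is underlying, and a rule of palatalization before a front vowel — /k/, /g/ and /s/ become palato-alveolar [tʃ], [dʒ] and [ʃ] before a front vowel — gives [tʃ].
The underlying form of 'rope' is therefore /vɔpuk/.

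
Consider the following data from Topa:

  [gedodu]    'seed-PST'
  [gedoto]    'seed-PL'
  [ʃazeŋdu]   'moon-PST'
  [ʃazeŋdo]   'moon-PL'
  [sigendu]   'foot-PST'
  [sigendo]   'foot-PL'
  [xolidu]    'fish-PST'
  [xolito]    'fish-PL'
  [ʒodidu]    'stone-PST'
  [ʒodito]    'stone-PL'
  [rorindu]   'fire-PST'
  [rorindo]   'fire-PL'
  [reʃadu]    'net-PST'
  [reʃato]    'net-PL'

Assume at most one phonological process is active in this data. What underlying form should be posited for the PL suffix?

The PL morpheme has two allomorphs, [-do] and [-to].
The PST suffix, which begins with [d], is invariant after every stem; so [d] is not altered by any rule here.
So the underlying form is /-to/, and voiceless stops become voiced after a nasal.

/-to/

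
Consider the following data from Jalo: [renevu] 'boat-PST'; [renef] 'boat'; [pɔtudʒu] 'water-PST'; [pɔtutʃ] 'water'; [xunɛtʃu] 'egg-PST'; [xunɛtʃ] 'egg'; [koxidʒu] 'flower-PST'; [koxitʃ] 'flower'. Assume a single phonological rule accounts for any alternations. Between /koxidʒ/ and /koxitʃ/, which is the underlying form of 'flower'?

The stem for 'flower' ends in [dʒ] in [koxidʒu] but [tʃ] in [koxitʃ].
If /tʃ/ were underlying and a rule turned it into [dʒ] before the PST suffix, 'egg' would also alternate; but it has [tʃ] in both [xunɛtʃu] and [xunɛtʃ].
The underlying segment must be /dʒ/; voiced obstruents become voiceless word-finally, yielding [tʃ] there.

/koxidʒ/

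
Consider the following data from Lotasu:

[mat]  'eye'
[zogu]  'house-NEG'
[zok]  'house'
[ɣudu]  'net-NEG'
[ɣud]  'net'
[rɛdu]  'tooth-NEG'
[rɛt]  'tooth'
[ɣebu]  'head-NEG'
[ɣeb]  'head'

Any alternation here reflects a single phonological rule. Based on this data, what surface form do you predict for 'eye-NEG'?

[madu]

'tooth' shows [d] ~ [t] at the end of the stem ([rɛdu] vs [rɛt]).
But 'net' keeps [d] in both environments ([ɣudu], [ɣud]), so there is no rule changing /d/ to [t] in isolation.
The alternation reflects intervocalic voicing: voiceless stops become voiced between vowels. /t/ is underlying.
The one attested form of 'eye', [mat], shows underlying /mat/. Applying the same rule between vowels gives [madu].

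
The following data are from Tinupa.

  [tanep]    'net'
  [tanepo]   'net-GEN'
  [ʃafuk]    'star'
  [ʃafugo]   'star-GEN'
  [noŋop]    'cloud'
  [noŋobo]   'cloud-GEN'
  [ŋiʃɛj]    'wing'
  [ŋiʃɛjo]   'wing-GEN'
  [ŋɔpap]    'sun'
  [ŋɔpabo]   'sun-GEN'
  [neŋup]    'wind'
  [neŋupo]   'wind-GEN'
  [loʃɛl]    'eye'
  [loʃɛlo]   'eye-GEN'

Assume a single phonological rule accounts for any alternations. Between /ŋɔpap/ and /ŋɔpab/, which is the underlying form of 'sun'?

'sun' shows [p] ~ [b] at the end of the stem ([ŋɔpap] vs [ŋɔpabo]).
Compare 'wind', with invariant [p] in [neŋup] and [neŋupo]: an analysis with underlying /p/ and a rule producing [b] before the GEN suffix would wrongly predict alternation here too.
The alternation reflects word-final obstruent devoicing: voiced obstruents become voiceless word-finally. /b/ is underlying.

/ŋɔpab/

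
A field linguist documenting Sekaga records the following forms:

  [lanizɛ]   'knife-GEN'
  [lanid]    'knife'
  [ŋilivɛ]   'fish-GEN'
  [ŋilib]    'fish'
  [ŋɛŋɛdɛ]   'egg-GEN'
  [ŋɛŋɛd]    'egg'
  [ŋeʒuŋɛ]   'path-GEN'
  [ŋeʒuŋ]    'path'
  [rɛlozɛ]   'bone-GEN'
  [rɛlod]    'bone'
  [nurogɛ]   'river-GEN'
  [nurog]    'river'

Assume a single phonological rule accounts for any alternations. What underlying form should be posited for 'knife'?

In [lanizɛ] and [lanid] the final segment of 'knife' alternates: [z] ~ [d].
If /d/ were underlying and a rule turned it into [z] before the GEN suffix, 'egg' would also alternate; but it has [d] in both [ŋɛŋɛdɛ] and [ŋɛŋɛd].
So /z/ is underlying, and a rule of word-final hardening — voiced fricatives become stops word-finally — gives [d].

/laniz/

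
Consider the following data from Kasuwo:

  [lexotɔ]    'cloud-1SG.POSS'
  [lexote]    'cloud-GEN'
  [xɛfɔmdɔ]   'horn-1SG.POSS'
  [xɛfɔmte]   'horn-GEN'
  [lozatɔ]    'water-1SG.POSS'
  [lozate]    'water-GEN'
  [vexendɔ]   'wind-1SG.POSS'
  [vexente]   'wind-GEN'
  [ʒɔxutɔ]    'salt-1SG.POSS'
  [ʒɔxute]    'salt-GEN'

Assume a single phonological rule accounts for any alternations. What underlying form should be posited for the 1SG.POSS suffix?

The 1SG.POSS suffix surfaces as [-dɔ] and [-tɔ], depending on the final segment of the stem.
By contrast the GEN suffix keeps its initial [t] throughout — that segment must be underlying.
So the underlying form is /-dɔ/, and voiced stops become voiceless after a vowel.

/-dɔ/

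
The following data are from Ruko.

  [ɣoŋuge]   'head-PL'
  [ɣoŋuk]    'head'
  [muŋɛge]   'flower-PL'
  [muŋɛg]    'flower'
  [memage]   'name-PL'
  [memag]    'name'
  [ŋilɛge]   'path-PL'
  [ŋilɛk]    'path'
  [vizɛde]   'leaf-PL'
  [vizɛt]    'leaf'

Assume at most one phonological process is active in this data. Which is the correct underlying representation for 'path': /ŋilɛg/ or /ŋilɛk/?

/ŋilɛk/

'path' shows [g] ~ [k] at the end of the stem ([ŋilɛge] vs [ŋilɛk]).
Compare 'flower', with invariant [g] in [muŋɛge] and [muŋɛg]: an analysis with underlying /g/ and a rule producing [k] in isolation would wrongly predict alternation here too.
So /k/ is underlying, and a rule of intervocalic voicing — voiceless stops become voiced between vowels — gives [g].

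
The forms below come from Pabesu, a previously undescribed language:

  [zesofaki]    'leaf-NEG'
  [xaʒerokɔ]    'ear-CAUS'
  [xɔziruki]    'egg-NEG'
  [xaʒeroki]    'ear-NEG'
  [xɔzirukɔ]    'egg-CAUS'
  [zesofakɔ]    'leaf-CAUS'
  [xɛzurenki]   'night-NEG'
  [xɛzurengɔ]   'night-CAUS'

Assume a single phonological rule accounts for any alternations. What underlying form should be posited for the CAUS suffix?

/-gɔ/

The CAUS suffix surfaces as [-gɔ] and [-kɔ], depending on the final segment of the stem.
By contrast the NEG suffix keeps its initial [k] throughout — that segment must be underlying.
So the underlying form is /-gɔ/, and voiced stops become voiceless after a vowel.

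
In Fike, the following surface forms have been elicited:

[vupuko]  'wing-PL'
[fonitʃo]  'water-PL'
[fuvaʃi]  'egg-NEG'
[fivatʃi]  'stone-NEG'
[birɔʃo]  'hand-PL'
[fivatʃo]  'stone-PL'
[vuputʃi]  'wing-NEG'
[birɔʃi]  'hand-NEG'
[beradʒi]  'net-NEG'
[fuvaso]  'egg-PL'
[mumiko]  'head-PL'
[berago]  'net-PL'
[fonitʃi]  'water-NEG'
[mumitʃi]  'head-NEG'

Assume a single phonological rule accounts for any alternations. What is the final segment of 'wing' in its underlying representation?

In [vupuko] and [vuputʃi] the final segment of 'wing' alternates: [k] ~ [tʃ].
If /tʃ/ were underlying and a rule turned it into [k] before the PL suffix, 'stone' would also alternate; but it has [tʃ] in both [fivatʃo] and [fivatʃi].
Therefore /k/ is basic and [tʃ] is derived by palatalization before a front vowel (/k/, /g/ and /s/ become palato-alveolar [tʃ], [dʒ] and [ʃ] before a front vowel).

/k/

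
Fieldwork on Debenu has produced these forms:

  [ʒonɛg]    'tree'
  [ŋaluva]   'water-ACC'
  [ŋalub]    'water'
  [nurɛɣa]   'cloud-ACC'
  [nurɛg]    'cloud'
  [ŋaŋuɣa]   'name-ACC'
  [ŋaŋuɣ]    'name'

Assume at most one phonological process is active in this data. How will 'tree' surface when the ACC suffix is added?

'cloud' shows [ɣ] ~ [g] at the end of the stem ([nurɛɣa] vs [nurɛg]).
The stem 'name' ([ŋaŋuɣa], [ŋaŋuɣ]) shows [ɣ] unchanged in both environments, so [ɣ] cannot be basic with [g] derived in isolation.
Therefore /g/ is basic and [ɣ] is derived by intervocalic spirantization (voiced stops become fricatives between vowels).
From [ʒonɛg] the stem 'tree' is /ʒonɛg/; between vowels this yields [ʒonɛɣa].

[ʒonɛɣa]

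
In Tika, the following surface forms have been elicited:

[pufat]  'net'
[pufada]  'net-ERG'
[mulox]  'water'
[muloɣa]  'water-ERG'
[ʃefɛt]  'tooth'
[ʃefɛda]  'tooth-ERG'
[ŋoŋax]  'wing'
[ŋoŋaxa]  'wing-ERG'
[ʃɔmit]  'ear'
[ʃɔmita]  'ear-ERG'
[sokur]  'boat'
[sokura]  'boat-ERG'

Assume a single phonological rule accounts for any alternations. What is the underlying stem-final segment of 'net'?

/d/

The root 'net' surfaces as [pufat] and [pufada], with a stem-final [t] ~ [d] alternation.
But 'ear' keeps [t] in both environments ([ʃɔmit], [ʃɔmita]), so there is no rule changing /t/ to [d] before the ERG suffix.
So /d/ is underlying, and a rule of word-final obstruent devoicing — voiced obstruents become voiceless word-finally — gives [t].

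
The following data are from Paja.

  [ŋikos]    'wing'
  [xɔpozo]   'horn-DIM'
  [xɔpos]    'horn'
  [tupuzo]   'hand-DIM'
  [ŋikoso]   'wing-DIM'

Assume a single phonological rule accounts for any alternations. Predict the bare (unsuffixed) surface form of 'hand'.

[tupus]

'horn' shows [z] ~ [s] at the end of the stem ([xɔpozo] vs [xɔpos]).
If /s/ were underlying and a rule turned it into [z] before the DIM suffix, 'wing' would also alternate; but it has [s] in both [ŋikoso] and [ŋikos].
The alternation reflects word-final obstruent devoicing: voiced obstruents become voiceless word-finally. /z/ is underlying.
The one attested form of 'hand', [tupuzo], shows underlying /tupuz/. Applying the same rule word-finally gives [tupus].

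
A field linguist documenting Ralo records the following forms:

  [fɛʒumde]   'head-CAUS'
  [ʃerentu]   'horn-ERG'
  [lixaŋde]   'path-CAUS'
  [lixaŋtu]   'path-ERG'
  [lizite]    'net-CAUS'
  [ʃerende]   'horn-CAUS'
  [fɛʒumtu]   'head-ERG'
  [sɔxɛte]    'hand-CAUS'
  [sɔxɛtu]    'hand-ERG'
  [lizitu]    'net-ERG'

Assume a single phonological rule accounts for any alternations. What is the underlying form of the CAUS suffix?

/-de/

The CAUS suffix surfaces as [-de] and [-te], depending on the final segment of the stem.
By contrast the ERG suffix keeps its initial [t] throughout — that segment must be underlying.
The CAUS suffix is therefore /-de/ underlyingly, with post-vocalic devoicing: voiced stops become voiceless after a vowel.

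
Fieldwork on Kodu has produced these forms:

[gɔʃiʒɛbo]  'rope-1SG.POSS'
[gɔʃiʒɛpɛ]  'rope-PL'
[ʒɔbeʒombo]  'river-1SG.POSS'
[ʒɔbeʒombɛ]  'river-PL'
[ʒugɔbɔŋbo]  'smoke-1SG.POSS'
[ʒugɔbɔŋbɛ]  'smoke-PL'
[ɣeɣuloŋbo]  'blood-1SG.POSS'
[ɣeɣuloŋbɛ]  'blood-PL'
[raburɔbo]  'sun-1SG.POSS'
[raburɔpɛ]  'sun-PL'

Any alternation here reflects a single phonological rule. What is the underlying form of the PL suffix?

/-pɛ/

The PL suffix surfaces as [-bɛ] and [-pɛ], depending on the final segment of the stem.
By contrast the 1SG.POSS suffix keeps its initial [b] throughout — that segment must be underlying.
The PL suffix is therefore /-pɛ/ underlyingly, with post-nasal voicing: voiceless stops become voiced after a nasal.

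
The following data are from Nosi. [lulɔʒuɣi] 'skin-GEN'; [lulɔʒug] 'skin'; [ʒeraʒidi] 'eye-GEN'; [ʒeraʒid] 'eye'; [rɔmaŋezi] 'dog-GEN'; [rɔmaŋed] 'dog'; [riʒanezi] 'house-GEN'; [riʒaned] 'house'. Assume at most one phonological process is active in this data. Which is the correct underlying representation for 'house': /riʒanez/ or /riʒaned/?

The stem for 'house' ends in [z] in [riʒanezi] but [d] in [riʒaned].
But 'eye' keeps [d] in both environments ([ʒeraʒidi], [ʒeraʒid]), so there is no rule changing /d/ to [z] before the GEN suffix.
So /z/ is underlying, and a rule of word-final hardening — voiced fricatives become stops word-finally — gives [d].

/riʒanez/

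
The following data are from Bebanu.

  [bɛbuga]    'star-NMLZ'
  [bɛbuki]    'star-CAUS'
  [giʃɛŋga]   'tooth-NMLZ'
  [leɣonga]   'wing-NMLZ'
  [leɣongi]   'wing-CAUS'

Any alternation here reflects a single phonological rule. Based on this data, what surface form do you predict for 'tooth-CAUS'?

[giʃɛŋgi]

The CAUS suffix surfaces as [-gi] and [-ki], depending on the final segment of the stem.
By contrast the NMLZ suffix keeps its initial [g] throughout — that segment must be underlying.
So the underlying form is /-ki/, and voiceless stops become voiced after a nasal.
After 'tooth', which ends in a nasal, the suffix surfaces as [-gi], giving [giʃɛŋgi].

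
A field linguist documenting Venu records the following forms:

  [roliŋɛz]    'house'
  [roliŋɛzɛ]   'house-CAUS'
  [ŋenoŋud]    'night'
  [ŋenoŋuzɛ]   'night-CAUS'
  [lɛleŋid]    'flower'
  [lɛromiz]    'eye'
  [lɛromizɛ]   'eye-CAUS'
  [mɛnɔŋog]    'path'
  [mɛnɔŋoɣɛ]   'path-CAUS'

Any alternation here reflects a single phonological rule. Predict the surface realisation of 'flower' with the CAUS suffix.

[lɛleŋizɛ]

The stem for 'night' ends in [d] in [ŋenoŋud] but [z] in [ŋenoŋuzɛ].
Compare 'house', with invariant [z] in [roliŋɛz] and [roliŋɛzɛ]: an analysis with underlying /z/ and a rule producing [d] in isolation would wrongly predict alternation here too.
The alternation reflects intervocalic spirantization: voiced stops become fricatives between vowels. /d/ is underlying.
The one attested form of 'flower', [lɛleŋid], shows underlying /lɛleŋid/. Applying the same rule between vowels gives [lɛleŋizɛ].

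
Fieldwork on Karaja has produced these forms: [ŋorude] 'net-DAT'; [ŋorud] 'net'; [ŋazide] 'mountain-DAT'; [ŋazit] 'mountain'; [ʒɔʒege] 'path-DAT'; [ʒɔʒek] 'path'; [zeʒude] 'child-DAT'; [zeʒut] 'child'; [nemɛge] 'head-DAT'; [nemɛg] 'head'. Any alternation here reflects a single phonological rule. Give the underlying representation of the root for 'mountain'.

/ŋazit/

In [ŋazide] and [ŋazit] the final segment of 'mountain' alternates: [d] ~ [t].
If /d/ were underlying and a rule turned it into [t] in isolation, 'net' would also alternate; but it has [d] in both [ŋorude] and [ŋorud].
So /t/ is underlying, and a rule of intervocalic voicing — voiceless stops become voiced between vowels — gives [d].
So 'mountain' = /ŋazit/.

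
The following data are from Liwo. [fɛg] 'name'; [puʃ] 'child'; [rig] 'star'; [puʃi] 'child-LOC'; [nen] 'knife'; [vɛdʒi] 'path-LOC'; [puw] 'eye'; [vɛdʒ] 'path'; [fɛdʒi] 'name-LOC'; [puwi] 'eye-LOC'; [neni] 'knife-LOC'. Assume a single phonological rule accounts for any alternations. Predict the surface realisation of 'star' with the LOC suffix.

[ridʒi]

'name' shows [g] ~ [dʒ] at the end of the stem ([fɛg] vs [fɛdʒi]).
The stem 'path' ([vɛdʒ], [vɛdʒi]) shows [dʒ] unchanged in both environments, so [dʒ] cannot be basic with [g] derived in isolation.
The alternation reflects palatalization before a front vowel: /g/ becomes palato-alveolar [dʒ] before a front vowel. /g/ is underlying.
From [rig] the stem 'star' is /rig/; before a front vowel this yields [ridʒi].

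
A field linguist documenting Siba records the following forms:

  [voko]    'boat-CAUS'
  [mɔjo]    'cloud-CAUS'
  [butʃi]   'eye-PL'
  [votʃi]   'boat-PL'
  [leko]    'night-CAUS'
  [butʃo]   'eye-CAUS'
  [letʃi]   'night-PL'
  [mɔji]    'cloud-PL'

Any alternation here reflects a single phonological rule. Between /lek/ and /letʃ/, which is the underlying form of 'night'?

/lek/

'night' shows [k] ~ [tʃ] at the end of the stem ([leko] vs [letʃi]).
But 'eye' keeps [tʃ] in both environments ([butʃo], [butʃi]), so there is no rule changing /tʃ/ to [k] before the CAUS suffix.
So /k/ is underlying, and a rule of palatalization before a front vowel — /k/ becomes palato-alveolar [tʃ] before a front vowel — gives [tʃ].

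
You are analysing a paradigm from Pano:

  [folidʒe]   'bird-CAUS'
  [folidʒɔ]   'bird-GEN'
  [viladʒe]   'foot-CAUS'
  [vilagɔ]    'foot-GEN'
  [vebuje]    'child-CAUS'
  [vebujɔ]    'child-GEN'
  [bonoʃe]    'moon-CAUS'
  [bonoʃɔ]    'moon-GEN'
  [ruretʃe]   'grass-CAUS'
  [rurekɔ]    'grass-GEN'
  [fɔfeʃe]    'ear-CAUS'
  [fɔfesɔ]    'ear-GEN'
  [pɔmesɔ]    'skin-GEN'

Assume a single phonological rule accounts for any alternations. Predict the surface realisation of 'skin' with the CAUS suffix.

'ear' shows [ʃ] ~ [s] at the end of the stem ([fɔfeʃe] vs [fɔfesɔ]).
Compare 'moon', with invariant [ʃ] in [bonoʃe] and [bonoʃɔ]: an analysis with underlying /ʃ/ and a rule producing [s] before the GEN suffix would wrongly predict alternation here too.
Therefore /s/ is basic and [ʃ] is derived by palatalization before a front vowel (/k/, /g/ and /s/ become palato-alveolar [tʃ], [dʒ] and [ʃ] before a front vowel).
The one attested form of 'skin', [pɔmesɔ], shows underlying /pɔmes/. Applying the same rule before a front vowel gives [pɔmeʃe].

[pɔmeʃe]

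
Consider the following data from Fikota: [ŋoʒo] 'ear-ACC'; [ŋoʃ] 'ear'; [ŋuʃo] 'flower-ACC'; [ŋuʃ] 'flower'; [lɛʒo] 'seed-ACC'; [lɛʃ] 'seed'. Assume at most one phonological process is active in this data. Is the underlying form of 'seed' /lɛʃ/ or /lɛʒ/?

The root 'seed' surfaces as [lɛʒo] and [lɛʃ], with a stem-final [ʒ] ~ [ʃ] alternation.
But 'flower' keeps [ʃ] in both environments ([ŋuʃo], [ŋuʃ]), so there is no rule changing /ʃ/ to [ʒ] before the ACC suffix.
Therefore /ʒ/ is basic and [ʃ] is derived by word-final obstruent devoicing (voiced obstruents become voiceless word-finally).

/lɛʒ/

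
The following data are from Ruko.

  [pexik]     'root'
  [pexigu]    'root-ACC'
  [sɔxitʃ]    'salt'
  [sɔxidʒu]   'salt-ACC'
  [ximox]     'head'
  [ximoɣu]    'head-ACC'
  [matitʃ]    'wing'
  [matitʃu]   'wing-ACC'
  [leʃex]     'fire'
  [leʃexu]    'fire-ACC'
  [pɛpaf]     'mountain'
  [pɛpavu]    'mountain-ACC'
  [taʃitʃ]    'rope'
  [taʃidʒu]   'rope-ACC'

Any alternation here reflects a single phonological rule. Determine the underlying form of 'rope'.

The root 'rope' surfaces as [taʃitʃ] and [taʃidʒu], with a stem-final [tʃ] ~ [dʒ] alternation.
The stem 'wing' ([matitʃ], [matitʃu]) shows [tʃ] unchanged in both environments, so [tʃ] cannot be basic with [dʒ] derived before the ACC suffix.
So /dʒ/ is underlying, and a rule of word-final obstruent devoicing — voiced obstruents become voiceless word-finally — gives [tʃ].

/taʃidʒ/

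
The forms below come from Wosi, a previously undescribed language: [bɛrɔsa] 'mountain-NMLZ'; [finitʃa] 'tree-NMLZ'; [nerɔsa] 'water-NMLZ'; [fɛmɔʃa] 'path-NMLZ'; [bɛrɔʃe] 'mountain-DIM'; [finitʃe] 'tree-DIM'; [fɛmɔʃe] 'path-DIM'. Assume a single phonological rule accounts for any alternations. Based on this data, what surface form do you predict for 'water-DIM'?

'mountain' shows [s] ~ [ʃ] at the end of the stem ([bɛrɔsa] vs [bɛrɔʃe]).
Compare 'path', with invariant [ʃ] in [fɛmɔʃa] and [fɛmɔʃe]: an analysis with underlying /ʃ/ and a rule producing [s] before the NMLZ suffix would wrongly predict alternation here too.
The underlying segment must be /s/; /s/ becomes palato-alveolar [ʃ] before a front vowel, yielding [ʃ] there.
From [nerɔsa] the stem 'water' is /nerɔs/; before a front vowel this yields [nerɔʃe].

[nerɔʃe]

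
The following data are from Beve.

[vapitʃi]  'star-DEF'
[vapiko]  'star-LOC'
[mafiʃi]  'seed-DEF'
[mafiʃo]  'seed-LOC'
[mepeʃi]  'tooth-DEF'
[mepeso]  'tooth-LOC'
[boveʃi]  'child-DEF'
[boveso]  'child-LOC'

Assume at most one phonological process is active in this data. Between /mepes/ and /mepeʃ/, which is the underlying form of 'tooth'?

The root 'tooth' surfaces as [mepeʃi] and [mepeso], with a stem-final [ʃ] ~ [s] alternation.
Compare 'seed', with invariant [ʃ] in [mafiʃi] and [mafiʃo]: an analysis with underlying /ʃ/ and a rule producing [s] before the LOC suffix would wrongly predict alternation here too.
The underlying segment must be /s/; /k/ and /s/ become palato-alveolar [tʃ] and [ʃ] before a front vowel, yielding [ʃ] there.

/mepes/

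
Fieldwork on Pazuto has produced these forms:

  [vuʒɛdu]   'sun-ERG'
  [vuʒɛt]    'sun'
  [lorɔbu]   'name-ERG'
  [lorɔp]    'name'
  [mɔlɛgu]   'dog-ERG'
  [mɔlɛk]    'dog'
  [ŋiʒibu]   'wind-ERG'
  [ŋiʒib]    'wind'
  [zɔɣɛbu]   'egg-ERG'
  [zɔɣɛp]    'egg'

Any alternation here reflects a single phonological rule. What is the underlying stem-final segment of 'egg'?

/p/

In [zɔɣɛbu] and [zɔɣɛp] the final segment of 'egg' alternates: [b] ~ [p].
But 'wind' keeps [b] in both environments ([ŋiʒibu], [ŋiʒib]), so there is no rule changing /b/ to [p] in isolation.
The underlying segment must be /p/; voiceless stops become voiced between vowels, yielding [b] there.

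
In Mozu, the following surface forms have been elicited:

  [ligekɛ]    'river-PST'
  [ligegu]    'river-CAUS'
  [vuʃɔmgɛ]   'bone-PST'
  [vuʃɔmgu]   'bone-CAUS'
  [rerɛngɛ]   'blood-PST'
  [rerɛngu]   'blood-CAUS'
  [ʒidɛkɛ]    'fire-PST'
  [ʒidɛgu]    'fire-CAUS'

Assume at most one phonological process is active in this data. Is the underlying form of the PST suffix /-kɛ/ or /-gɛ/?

/-kɛ/

The PST morpheme has two allomorphs, [-gɛ] and [-kɛ].
The CAUS suffix, which begins with [g], is invariant after every stem; so [g] is not altered by any rule here.
So the underlying form is /-kɛ/, and voiceless stops become voiced after a nasal.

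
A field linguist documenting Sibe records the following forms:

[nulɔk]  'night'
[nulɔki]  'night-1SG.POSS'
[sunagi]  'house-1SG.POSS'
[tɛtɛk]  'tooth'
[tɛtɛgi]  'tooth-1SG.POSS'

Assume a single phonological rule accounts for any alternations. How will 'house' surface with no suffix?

The root 'tooth' surfaces as [tɛtɛk] and [tɛtɛgi], with a stem-final [k] ~ [g] alternation.
But 'night' keeps [k] in both environments ([nulɔk], [nulɔki]), so there is no rule changing /k/ to [g] before the 1SG.POSS suffix.
So /g/ is underlying, and a rule of word-final obstruent devoicing — voiced obstruents become voiceless word-finally — gives [k].
From [sunagi] the stem 'house' is /sunag/; word-finally this yields [sunak].

[sunak]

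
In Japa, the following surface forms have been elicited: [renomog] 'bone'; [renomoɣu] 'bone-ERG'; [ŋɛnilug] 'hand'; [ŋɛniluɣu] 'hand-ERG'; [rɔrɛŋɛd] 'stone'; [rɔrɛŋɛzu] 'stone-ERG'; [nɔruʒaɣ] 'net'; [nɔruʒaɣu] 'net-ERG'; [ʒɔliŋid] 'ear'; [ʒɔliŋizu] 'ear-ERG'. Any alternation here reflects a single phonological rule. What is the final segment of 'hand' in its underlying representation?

/g/

The stem for 'hand' ends in [g] in [ŋɛnilug] but [ɣ] in [ŋɛniluɣu].
Compare 'net', with invariant [ɣ] in [nɔruʒaɣ] and [nɔruʒaɣu]: an analysis with underlying /ɣ/ and a rule producing [g] in isolation would wrongly predict alternation here too.
The underlying segment must be /g/; voiced stops become fricatives between vowels, yielding [ɣ] there.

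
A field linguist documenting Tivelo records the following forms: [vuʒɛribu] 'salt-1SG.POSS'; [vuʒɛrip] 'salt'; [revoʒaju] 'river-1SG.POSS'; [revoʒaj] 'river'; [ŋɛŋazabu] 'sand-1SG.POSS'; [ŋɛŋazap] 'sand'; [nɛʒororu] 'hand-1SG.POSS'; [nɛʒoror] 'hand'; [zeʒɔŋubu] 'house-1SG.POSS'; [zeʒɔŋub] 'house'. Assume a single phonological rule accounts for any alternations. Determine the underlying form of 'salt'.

'salt' shows [b] ~ [p] at the end of the stem ([vuʒɛribu] vs [vuʒɛrip]).
But 'house' keeps [b] in both environments ([zeʒɔŋubu], [zeʒɔŋub]), so there is no rule changing /b/ to [p] in isolation.
Therefore /p/ is basic and [b] is derived by intervocalic voicing (voiceless stops become voiced between vowels).

/vuʒɛrip/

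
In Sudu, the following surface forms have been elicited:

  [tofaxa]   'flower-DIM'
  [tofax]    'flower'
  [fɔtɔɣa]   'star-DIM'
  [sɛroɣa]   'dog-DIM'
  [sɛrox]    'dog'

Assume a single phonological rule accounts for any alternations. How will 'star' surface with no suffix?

The root 'dog' surfaces as [sɛroɣa] and [sɛrox], with a stem-final [ɣ] ~ [x] alternation.
If /x/ were underlying and a rule turned it into [ɣ] before the DIM suffix, 'flower' would also alternate; but it has [x] in both [tofaxa] and [tofax].
Therefore /ɣ/ is basic and [x] is derived by word-final obstruent devoicing (voiced obstruents become voiceless word-finally).
From [fɔtɔɣa] the stem 'star' is /fɔtɔɣ/; word-finally this yields [fɔtɔx].

[fɔtɔx]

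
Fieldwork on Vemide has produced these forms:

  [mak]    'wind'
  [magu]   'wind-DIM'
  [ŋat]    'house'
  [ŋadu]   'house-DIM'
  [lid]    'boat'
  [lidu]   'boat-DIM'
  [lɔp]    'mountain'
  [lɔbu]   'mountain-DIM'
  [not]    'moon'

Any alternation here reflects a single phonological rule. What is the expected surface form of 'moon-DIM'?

'house' shows [t] ~ [d] at the end of the stem ([ŋat] vs [ŋadu]).
Compare 'boat', with invariant [d] in [lid] and [lidu]: an analysis with underlying /d/ and a rule producing [t] in isolation would wrongly predict alternation here too.
So /t/ is underlying, and a rule of intervocalic voicing — voiceless stops become voiced between vowels — gives [d].
The one attested form of 'moon', [not], shows underlying /not/. Applying the same rule between vowels gives [nodu].

[nodu]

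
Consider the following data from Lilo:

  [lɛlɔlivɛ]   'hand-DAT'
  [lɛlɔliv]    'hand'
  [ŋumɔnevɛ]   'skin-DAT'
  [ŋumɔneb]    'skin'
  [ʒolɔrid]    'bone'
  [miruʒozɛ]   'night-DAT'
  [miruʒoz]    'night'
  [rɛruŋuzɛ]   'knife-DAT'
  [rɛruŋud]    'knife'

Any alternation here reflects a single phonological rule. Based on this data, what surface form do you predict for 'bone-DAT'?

[ʒolɔrizɛ]

The stem for 'knife' ends in [z] in [rɛruŋuzɛ] but [d] in [rɛruŋud].
If /z/ were underlying and a rule turned it into [d] in isolation, 'night' would also alternate; but it has [z] in both [miruʒozɛ] and [miruʒoz].
Therefore /d/ is basic and [z] is derived by intervocalic spirantization (voiced stops become fricatives between vowels).
The one attested form of 'bone', [ʒolɔrid], shows underlying /ʒolɔrid/. Applying the same rule between vowels gives [ʒolɔrizɛ].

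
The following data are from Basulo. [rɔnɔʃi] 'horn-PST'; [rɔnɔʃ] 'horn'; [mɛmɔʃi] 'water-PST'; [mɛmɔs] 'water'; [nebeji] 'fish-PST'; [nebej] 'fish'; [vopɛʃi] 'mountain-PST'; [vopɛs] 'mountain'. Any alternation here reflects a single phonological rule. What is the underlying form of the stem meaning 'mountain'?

/vopɛs/

The root 'mountain' surfaces as [vopɛʃi] and [vopɛs], with a stem-final [ʃ] ~ [s] alternation.
If /ʃ/ were underlying and a rule turned it into [s] in isolation, 'horn' would also alternate; but it has [ʃ] in both [rɔnɔʃi] and [rɔnɔʃ].
The alternation reflects palatalization before a front vowel: /s/ becomes palato-alveolar [ʃ] before a front vowel. /s/ is underlying.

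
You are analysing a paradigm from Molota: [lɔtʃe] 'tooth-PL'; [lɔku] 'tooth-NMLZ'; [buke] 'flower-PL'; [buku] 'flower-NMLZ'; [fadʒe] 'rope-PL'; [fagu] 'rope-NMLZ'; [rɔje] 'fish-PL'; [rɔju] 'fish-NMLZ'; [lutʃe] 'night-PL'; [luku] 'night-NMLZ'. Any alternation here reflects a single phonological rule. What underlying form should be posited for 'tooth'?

/lɔtʃ/

The stem for 'tooth' ends in [tʃ] in [lɔtʃe] but [k] in [lɔku].
But 'flower' keeps [k] in both environments ([buke], [buku]), so there is no rule changing /k/ to [tʃ] before the PL suffix.
The underlying segment must be /tʃ/; palato-alveolar /tʃ/ and /dʒ/ become [k] and [g] when no front vowel follows, yielding [k] there.
So 'tooth' = /lɔtʃ/.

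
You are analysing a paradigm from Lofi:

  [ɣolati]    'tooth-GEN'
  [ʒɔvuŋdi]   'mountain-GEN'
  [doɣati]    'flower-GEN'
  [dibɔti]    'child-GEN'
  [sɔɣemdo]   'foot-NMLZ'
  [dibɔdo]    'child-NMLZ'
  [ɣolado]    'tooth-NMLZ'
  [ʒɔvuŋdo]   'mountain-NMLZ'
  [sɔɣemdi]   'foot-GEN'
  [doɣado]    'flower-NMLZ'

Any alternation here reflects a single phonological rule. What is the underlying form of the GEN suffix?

/-ti/

The GEN suffix surfaces as [-di] and [-ti], depending on the final segment of the stem.
The NMLZ suffix, which begins with [d], is invariant after every stem; so [d] is not altered by any rule here.
The GEN suffix is therefore /-ti/ underlyingly, with post-nasal voicing: voiceless stops become voiced after a nasal.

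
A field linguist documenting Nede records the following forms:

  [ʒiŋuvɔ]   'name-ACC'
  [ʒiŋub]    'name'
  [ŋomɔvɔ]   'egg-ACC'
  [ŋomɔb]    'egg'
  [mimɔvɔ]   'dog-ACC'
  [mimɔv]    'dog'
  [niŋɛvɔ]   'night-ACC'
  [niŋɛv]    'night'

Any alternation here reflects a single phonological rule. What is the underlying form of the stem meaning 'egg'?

In [ŋomɔvɔ] and [ŋomɔb] the final segment of 'egg' alternates: [v] ~ [b].
If /v/ were underlying and a rule turned it into [b] in isolation, 'dog' would also alternate; but it has [v] in both [mimɔvɔ] and [mimɔv].
So /b/ is underlying, and a rule of intervocalic spirantization — voiced stops become fricatives between vowels — gives [v].

/ŋomɔb/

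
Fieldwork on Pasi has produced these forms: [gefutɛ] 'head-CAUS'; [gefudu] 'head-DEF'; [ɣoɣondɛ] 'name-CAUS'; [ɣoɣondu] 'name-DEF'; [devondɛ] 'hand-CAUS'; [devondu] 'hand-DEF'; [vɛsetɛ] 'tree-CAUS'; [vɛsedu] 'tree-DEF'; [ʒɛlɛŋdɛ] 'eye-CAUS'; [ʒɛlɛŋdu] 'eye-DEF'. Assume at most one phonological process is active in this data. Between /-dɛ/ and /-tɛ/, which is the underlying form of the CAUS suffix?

The CAUS morpheme has two allomorphs, [-dɛ] and [-tɛ].
By contrast the DEF suffix keeps its initial [d] throughout — that segment must be underlying.
So the underlying form is /-tɛ/, and voiceless stops become voiced after a nasal.

/-tɛ/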